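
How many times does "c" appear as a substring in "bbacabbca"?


Searching for "c" in "bbacabbca"
Scanning each position:
  Position 0: "b" => no
  Position 1: "b" => no
  Position 2: "a" => no
  Position 3: "c" => MATCH
  Position 4: "a" => no
  Position 5: "b" => no
  Position 6: "b" => no
  Position 7: "c" => MATCH
  Position 8: "a" => no
Total occurrences: 2

2


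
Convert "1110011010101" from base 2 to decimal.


Input: "1110011010101" in base 2
Positional expansion:
  Digit '1' (value 1) x 2^12 = 4096
  Digit '1' (value 1) x 2^11 = 2048
  Digit '1' (value 1) x 2^10 = 1024
  Digit '0' (value 0) x 2^9 = 0
  Digit '0' (value 0) x 2^8 = 0
  Digit '1' (value 1) x 2^7 = 128
  Digit '1' (value 1) x 2^6 = 64
  Digit '0' (value 0) x 2^5 = 0
  Digit '1' (value 1) x 2^4 = 16
  Digit '0' (value 0) x 2^3 = 0
  Digit '1' (value 1) x 2^2 = 4
  Digit '0' (value 0) x 2^1 = 0
  Digit '1' (value 1) x 2^0 = 1
Sum = 7381

7381


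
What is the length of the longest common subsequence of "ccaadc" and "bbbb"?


LCS of "ccaadc" and "bbbb"
DP table:
           b    b    b    b
      0    0    0    0    0
  c   0    0    0    0    0
  c   0    0    0    0    0
  a   0    0    0    0    0
  a   0    0    0    0    0
  d   0    0    0    0    0
  c   0    0    0    0    0
LCS length = dp[6][4] = 0

0


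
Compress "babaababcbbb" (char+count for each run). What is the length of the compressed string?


Input: babaababcbbb
Runs:
  'b' x 1 => "b1"
  'a' x 1 => "a1"
  'b' x 1 => "b1"
  'a' x 2 => "a2"
  'b' x 1 => "b1"
  'a' x 1 => "a1"
  'b' x 1 => "b1"
  'c' x 1 => "c1"
  'b' x 3 => "b3"
Compressed: "b1a1b1a2b1a1b1c1b3"
Compressed length: 18

18


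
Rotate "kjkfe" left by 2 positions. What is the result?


Input: "kjkfe", rotate left by 2
First 2 characters: "kj"
Remaining characters: "kfe"
Concatenate remaining + first: "kfe" + "kj" = "kfekj"

kfekj


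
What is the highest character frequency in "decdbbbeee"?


Input: decdbbbeee
Character counts:
  'b': 3
  'c': 1
  'd': 2
  'e': 4
Maximum frequency: 4

4


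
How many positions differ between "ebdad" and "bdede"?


Comparing "ebdad" and "bdede" position by position:
  Position 0: 'e' vs 'b' => DIFFER
  Position 1: 'b' vs 'd' => DIFFER
  Position 2: 'd' vs 'e' => DIFFER
  Position 3: 'a' vs 'd' => DIFFER
  Position 4: 'd' vs 'e' => DIFFER
Positions that differ: 5

5


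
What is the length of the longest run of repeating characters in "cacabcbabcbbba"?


Input: "cacabcbabcbbba"
Scanning for longest run:
  Position 1 ('a'): new char, reset run to 1
  Position 2 ('c'): new char, reset run to 1
  Position 3 ('a'): new char, reset run to 1
  Position 4 ('b'): new char, reset run to 1
  Position 5 ('c'): new char, reset run to 1
  Position 6 ('b'): new char, reset run to 1
  Position 7 ('a'): new char, reset run to 1
  Position 8 ('b'): new char, reset run to 1
  Position 9 ('c'): new char, reset run to 1
  Position 10 ('b'): new char, reset run to 1
  Position 11 ('b'): continues run of 'b', length=2
  Position 12 ('b'): continues run of 'b', length=3
  Position 13 ('a'): new char, reset run to 1
Longest run: 'b' with length 3

3


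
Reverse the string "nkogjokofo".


Input: nkogjokofo
Reading characters right to left:
  Position 9: 'o'
  Position 8: 'f'
  Position 7: 'o'
  Position 6: 'k'
  Position 5: 'o'
  Position 4: 'j'
  Position 3: 'g'
  Position 2: 'o'
  Position 1: 'k'
  Position 0: 'n'
Reversed: ofokojgokn

ofokojgokn


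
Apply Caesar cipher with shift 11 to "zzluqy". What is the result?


Caesar cipher: shift "zzluqy" by 11
  'z' (pos 25) + 11 = pos 10 = 'k'
  'z' (pos 25) + 11 = pos 10 = 'k'
  'l' (pos 11) + 11 = pos 22 = 'w'
  'u' (pos 20) + 11 = pos 5 = 'f'
  'q' (pos 16) + 11 = pos 1 = 'b'
  'y' (pos 24) + 11 = pos 9 = 'j'
Result: kkwfbj

kkwfbj


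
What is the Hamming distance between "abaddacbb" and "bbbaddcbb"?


Comparing "abaddacbb" and "bbbaddcbb" position by position:
  Position 0: 'a' vs 'b' => differ
  Position 1: 'b' vs 'b' => same
  Position 2: 'a' vs 'b' => differ
  Position 3: 'd' vs 'a' => differ
  Position 4: 'd' vs 'd' => same
  Position 5: 'a' vs 'd' => differ
  Position 6: 'c' vs 'c' => same
  Position 7: 'b' vs 'b' => same
  Position 8: 'b' vs 'b' => same
Total differences (Hamming distance): 4

4


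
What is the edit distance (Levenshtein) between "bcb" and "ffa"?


Computing edit distance: "bcb" -> "ffa"
DP table:
           f    f    a
      0    1    2    3
  b   1    1    2    3
  c   2    2    2    3
  b   3    3    3    3
Edit distance = dp[3][3] = 3

3


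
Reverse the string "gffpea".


Input: gffpea
Reading characters right to left:
  Position 5: 'a'
  Position 4: 'e'
  Position 3: 'p'
  Position 2: 'f'
  Position 1: 'f'
  Position 0: 'g'
Reversed: aepffg

aepffg


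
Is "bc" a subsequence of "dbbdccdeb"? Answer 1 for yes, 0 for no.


Check if "bc" is a subsequence of "dbbdccdeb"
Greedy scan:
  Position 0 ('d'): no match needed
  Position 1 ('b'): matches sub[0] = 'b'
  Position 2 ('b'): no match needed
  Position 3 ('d'): no match needed
  Position 4 ('c'): matches sub[1] = 'c'
  Position 5 ('c'): no match needed
  Position 6 ('d'): no match needed
  Position 7 ('e'): no match needed
  Position 8 ('b'): no match needed
All 2 characters matched => is a subsequence

1


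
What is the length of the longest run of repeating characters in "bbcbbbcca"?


Input: "bbcbbbcca"
Scanning for longest run:
  Position 1 ('b'): continues run of 'b', length=2
  Position 2 ('c'): new char, reset run to 1
  Position 3 ('b'): new char, reset run to 1
  Position 4 ('b'): continues run of 'b', length=2
  Position 5 ('b'): continues run of 'b', length=3
  Position 6 ('c'): new char, reset run to 1
  Position 7 ('c'): continues run of 'c', length=2
  Position 8 ('a'): new char, reset run to 1
Longest run: 'b' with length 3

3


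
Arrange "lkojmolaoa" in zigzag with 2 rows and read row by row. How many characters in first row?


Zigzag "lkojmolaoa" into 2 rows:
Placing characters:
  'l' => row 0
  'k' => row 1
  'o' => row 0
  'j' => row 1
  'm' => row 0
  'o' => row 1
  'l' => row 0
  'a' => row 1
  'o' => row 0
  'a' => row 1
Rows:
  Row 0: "lomlo"
  Row 1: "kjoaa"
First row length: 5

5


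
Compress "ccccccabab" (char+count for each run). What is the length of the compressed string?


Input: ccccccabab
Runs:
  'c' x 6 => "c6"
  'a' x 1 => "a1"
  'b' x 1 => "b1"
  'a' x 1 => "a1"
  'b' x 1 => "b1"
Compressed: "c6a1b1a1b1"
Compressed length: 10

10


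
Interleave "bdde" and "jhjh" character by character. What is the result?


Interleaving "bdde" and "jhjh":
  Position 0: 'b' from first, 'j' from second => "bj"
  Position 1: 'd' from first, 'h' from second => "dh"
  Position 2: 'd' from first, 'j' from second => "dj"
  Position 3: 'e' from first, 'h' from second => "eh"
Result: bjdhdjeh

bjdhdjeh


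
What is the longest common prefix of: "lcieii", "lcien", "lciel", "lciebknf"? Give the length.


Words: lcieii, lcien, lciel, lciebknf
  Position 0: all 'l' => match
  Position 1: all 'c' => match
  Position 2: all 'i' => match
  Position 3: all 'e' => match
  Position 4: ('i', 'n', 'l', 'b') => mismatch, stop
LCP = "lcie" (length 4)

4


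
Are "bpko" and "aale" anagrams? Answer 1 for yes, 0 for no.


Strings: "bpko", "aale"
Sorted first:  bkop
Sorted second: aael
Differ at position 0: 'b' vs 'a' => not anagrams

0


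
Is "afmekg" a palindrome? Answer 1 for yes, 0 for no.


Input: afmekg
Reversed: gkemfa
  Compare pos 0 ('a') with pos 5 ('g'): MISMATCH
  Compare pos 1 ('f') with pos 4 ('k'): MISMATCH
  Compare pos 2 ('m') with pos 3 ('e'): MISMATCH
Result: not a palindrome

0


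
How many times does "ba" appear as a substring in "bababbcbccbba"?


Searching for "ba" in "bababbcbccbba"
Scanning each position:
  Position 0: "ba" => MATCH
  Position 1: "ab" => no
  Position 2: "ba" => MATCH
  Position 3: "ab" => no
  Position 4: "bb" => no
  Position 5: "bc" => no
  Position 6: "cb" => no
  Position 7: "bc" => no
  Position 8: "cc" => no
  Position 9: "cb" => no
  Position 10: "bb" => no
  Position 11: "ba" => MATCH
Total occurrences: 3

3


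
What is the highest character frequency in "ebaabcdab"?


Input: ebaabcdab
Character counts:
  'a': 3
  'b': 3
  'c': 1
  'd': 1
  'e': 1
Maximum frequency: 3

3


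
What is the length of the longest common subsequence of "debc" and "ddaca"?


LCS of "debc" and "ddaca"
DP table:
           d    d    a    c    a
      0    0    0    0    0    0
  d   0    1    1    1    1    1
  e   0    1    1    1    1    1
  b   0    1    1    1    1    1
  c   0    1    1    1    2    2
LCS length = dp[4][5] = 2

2


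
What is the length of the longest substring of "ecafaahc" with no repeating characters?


Input: "ecafaahc"
Sliding window (track last position of each char):
  Position 0 ('e'): window [0,0] length 1 -- new best
  Position 1 ('c'): window [0,1] length 2 -- new best
  Position 2 ('a'): window [0,2] length 3 -- new best
  Position 3 ('f'): window [0,3] length 4 -- new best
  Position 4 ('a'): repeat (last at 2), move window start to 3
  Position 4 ('a'): window [3,4] length 2
  Position 5 ('a'): repeat (last at 4), move window start to 5
  Position 5 ('a'): window [5,5] length 1
  Position 6 ('h'): window [5,6] length 2
  Position 7 ('c'): window [5,7] length 3
Longest substring with no repeats: "ecaf" with length 4

4


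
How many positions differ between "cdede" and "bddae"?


Comparing "cdede" and "bddae" position by position:
  Position 0: 'c' vs 'b' => DIFFER
  Position 1: 'd' vs 'd' => same
  Position 2: 'e' vs 'd' => DIFFER
  Position 3: 'd' vs 'a' => DIFFER
  Position 4: 'e' vs 'e' => same
Positions that differ: 3

3


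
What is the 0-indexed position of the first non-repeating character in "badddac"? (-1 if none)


Input: badddac
Character frequencies:
  'a': 2
  'b': 1
  'c': 1
  'd': 3
Scanning left to right for freq == 1:
  Position 0 ('b'): unique! => answer = 0

0


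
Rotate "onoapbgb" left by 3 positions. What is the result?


Input: "onoapbgb", rotate left by 3
First 3 characters: "ono"
Remaining characters: "apbgb"
Concatenate remaining + first: "apbgb" + "ono" = "apbgbono"

apbgbono


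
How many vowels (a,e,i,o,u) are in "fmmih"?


Input: fmmih
Checking each character:
  'f' at position 0: consonant
  'm' at position 1: consonant
  'm' at position 2: consonant
  'i' at position 3: vowel (running total: 1)
  'h' at position 4: consonant
Total vowels: 1

1


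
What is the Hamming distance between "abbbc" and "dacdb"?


Comparing "abbbc" and "dacdb" position by position:
  Position 0: 'a' vs 'd' => differ
  Position 1: 'b' vs 'a' => differ
  Position 2: 'b' vs 'c' => differ
  Position 3: 'b' vs 'd' => differ
  Position 4: 'c' vs 'b' => differ
Total differences (Hamming distance): 5

5


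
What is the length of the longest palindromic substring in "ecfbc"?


Input: "ecfbc"
Checking substrings for palindromes:
  No multi-char palindromic substrings found
Longest palindromic substring: "e" with length 1

1


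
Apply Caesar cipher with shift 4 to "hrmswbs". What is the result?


Caesar cipher: shift "hrmswbs" by 4
  'h' (pos 7) + 4 = pos 11 = 'l'
  'r' (pos 17) + 4 = pos 21 = 'v'
  'm' (pos 12) + 4 = pos 16 = 'q'
  's' (pos 18) + 4 = pos 22 = 'w'
  'w' (pos 22) + 4 = pos 0 = 'a'
  'b' (pos 1) + 4 = pos 5 = 'f'
  's' (pos 18) + 4 = pos 22 = 'w'
Result: lvqwafw

lvqwafw


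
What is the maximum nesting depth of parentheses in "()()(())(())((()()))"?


Input: "()()(())(())((()()))"
Tracking depth:
  Position 0 '(': depth becomes 1
  Position 1 ')': depth becomes 0
  Position 2 '(': depth becomes 1
  Position 3 ')': depth becomes 0
  Position 4 '(': depth becomes 1
  Position 5 '(': depth becomes 2
  Position 6 ')': depth becomes 1
  Position 7 ')': depth becomes 0
  Position 8 '(': depth becomes 1
  Position 9 '(': depth becomes 2
  Position 10 ')': depth becomes 1
  Position 11 ')': depth becomes 0
  Position 12 '(': depth becomes 1
  Position 13 '(': depth becomes 2
  Position 14 '(': depth becomes 3
  Position 15 ')': depth becomes 2
  Position 16 '(': depth becomes 3
  Position 17 ')': depth becomes 2
  Position 18 ')': depth becomes 1
  Position 19 ')': depth becomes 0
Maximum depth reached: 3

3


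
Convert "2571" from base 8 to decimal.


Input: "2571" in base 8
Positional expansion:
  Digit '2' (value 2) x 8^3 = 1024
  Digit '5' (value 5) x 8^2 = 320
  Digit '7' (value 7) x 8^1 = 56
  Digit '1' (value 1) x 8^0 = 1
Sum = 1401

1401


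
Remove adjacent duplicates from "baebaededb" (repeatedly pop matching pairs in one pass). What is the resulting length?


Input: baebaededb
Stack-based adjacent duplicate removal:
  Read 'b': push. Stack: b
  Read 'a': push. Stack: ba
  Read 'e': push. Stack: bae
  Read 'b': push. Stack: baeb
  Read 'a': push. Stack: baeba
  Read 'e': push. Stack: baebae
  Read 'd': push. Stack: baebaed
  Read 'e': push. Stack: baebaede
  Read 'd': push. Stack: baebaeded
  Read 'b': push. Stack: baebaededb
Final stack: "baebaededb" (length 10)

10


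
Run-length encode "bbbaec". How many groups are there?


Input: bbbaec
Scanning for consecutive runs:
  Group 1: 'b' x 3 (positions 0-2)
  Group 2: 'a' x 1 (positions 3-3)
  Group 3: 'e' x 1 (positions 4-4)
  Group 4: 'c' x 1 (positions 5-5)
Total groups: 4

4


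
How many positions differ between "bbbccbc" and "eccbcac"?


Comparing "bbbccbc" and "eccbcac" position by position:
  Position 0: 'b' vs 'e' => DIFFER
  Position 1: 'b' vs 'c' => DIFFER
  Position 2: 'b' vs 'c' => DIFFER
  Position 3: 'c' vs 'b' => DIFFER
  Position 4: 'c' vs 'c' => same
  Position 5: 'b' vs 'a' => DIFFER
  Position 6: 'c' vs 'c' => same
Positions that differ: 5

5


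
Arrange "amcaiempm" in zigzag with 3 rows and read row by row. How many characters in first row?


Zigzag "amcaiempm" into 3 rows:
Placing characters:
  'a' => row 0
  'm' => row 1
  'c' => row 2
  'a' => row 1
  'i' => row 0
  'e' => row 1
  'm' => row 2
  'p' => row 1
  'm' => row 0
Rows:
  Row 0: "aim"
  Row 1: "maep"
  Row 2: "cm"
First row length: 3

3


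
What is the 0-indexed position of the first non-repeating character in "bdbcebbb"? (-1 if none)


Input: bdbcebbb
Character frequencies:
  'b': 5
  'c': 1
  'd': 1
  'e': 1
Scanning left to right for freq == 1:
  Position 0 ('b'): freq=5, skip
  Position 1 ('d'): unique! => answer = 1

1


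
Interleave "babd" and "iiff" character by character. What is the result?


Interleaving "babd" and "iiff":
  Position 0: 'b' from first, 'i' from second => "bi"
  Position 1: 'a' from first, 'i' from second => "ai"
  Position 2: 'b' from first, 'f' from second => "bf"
  Position 3: 'd' from first, 'f' from second => "df"
Result: biaibfdf

biaibfdf


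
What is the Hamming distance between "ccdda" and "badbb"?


Comparing "ccdda" and "badbb" position by position:
  Position 0: 'c' vs 'b' => differ
  Position 1: 'c' vs 'a' => differ
  Position 2: 'd' vs 'd' => same
  Position 3: 'd' vs 'b' => differ
  Position 4: 'a' vs 'b' => differ
Total differences (Hamming distance): 4

4


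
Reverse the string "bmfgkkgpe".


Input: bmfgkkgpe
Reading characters right to left:
  Position 8: 'e'
  Position 7: 'p'
  Position 6: 'g'
  Position 5: 'k'
  Position 4: 'k'
  Position 3: 'g'
  Position 2: 'f'
  Position 1: 'm'
  Position 0: 'b'
Reversed: epgkkgfmb

epgkkgfmb


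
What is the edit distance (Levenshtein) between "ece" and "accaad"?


Computing edit distance: "ece" -> "accaad"
DP table:
           a    c    c    a    a    d
      0    1    2    3    4    5    6
  e   1    1    2    3    4    5    6
  c   2    2    1    2    3    4    5
  e   3    3    2    2    3    4    5
Edit distance = dp[3][6] = 5

5


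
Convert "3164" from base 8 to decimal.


Input: "3164" in base 8
Positional expansion:
  Digit '3' (value 3) x 8^3 = 1536
  Digit '1' (value 1) x 8^2 = 64
  Digit '6' (value 6) x 8^1 = 48
  Digit '4' (value 4) x 8^0 = 4
Sum = 1652

1652


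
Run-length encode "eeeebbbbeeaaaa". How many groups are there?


Input: eeeebbbbeeaaaa
Scanning for consecutive runs:
  Group 1: 'e' x 4 (positions 0-3)
  Group 2: 'b' x 4 (positions 4-7)
  Group 3: 'e' x 2 (positions 8-9)
  Group 4: 'a' x 4 (positions 10-13)
Total groups: 4

4


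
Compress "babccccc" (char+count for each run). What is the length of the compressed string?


Input: babccccc
Runs:
  'b' x 1 => "b1"
  'a' x 1 => "a1"
  'b' x 1 => "b1"
  'c' x 5 => "c5"
Compressed: "b1a1b1c5"
Compressed length: 8

8


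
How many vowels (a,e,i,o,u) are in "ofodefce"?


Input: ofodefce
Checking each character:
  'o' at position 0: vowel (running total: 1)
  'f' at position 1: consonant
  'o' at position 2: vowel (running total: 2)
  'd' at position 3: consonant
  'e' at position 4: vowel (running total: 3)
  'f' at position 5: consonant
  'c' at position 6: consonant
  'e' at position 7: vowel (running total: 4)
Total vowels: 4

4


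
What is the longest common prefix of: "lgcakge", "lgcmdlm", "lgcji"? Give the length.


Words: lgcakge, lgcmdlm, lgcji
  Position 0: all 'l' => match
  Position 1: all 'g' => match
  Position 2: all 'c' => match
  Position 3: ('a', 'm', 'j') => mismatch, stop
LCP = "lgc" (length 3)

3


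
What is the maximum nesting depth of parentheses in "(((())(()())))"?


Input: "(((())(()())))"
Tracking depth:
  Position 0 '(': depth becomes 1
  Position 1 '(': depth becomes 2
  Position 2 '(': depth becomes 3
  Position 3 '(': depth becomes 4
  Position 4 ')': depth becomes 3
  Position 5 ')': depth becomes 2
  Position 6 '(': depth becomes 3
  Position 7 '(': depth becomes 4
  Position 8 ')': depth becomes 3
  Position 9 '(': depth becomes 4
  Position 10 ')': depth becomes 3
  Position 11 ')': depth becomes 2
  Position 12 ')': depth becomes 1
  Position 13 ')': depth becomes 0
Maximum depth reached: 4

4


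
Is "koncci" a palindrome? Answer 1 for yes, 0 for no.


Input: koncci
Reversed: iccnok
  Compare pos 0 ('k') with pos 5 ('i'): MISMATCH
  Compare pos 1 ('o') with pos 4 ('c'): MISMATCH
  Compare pos 2 ('n') with pos 3 ('c'): MISMATCH
Result: not a palindrome

0


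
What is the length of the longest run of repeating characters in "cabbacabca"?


Input: "cabbacabca"
Scanning for longest run:
  Position 1 ('a'): new char, reset run to 1
  Position 2 ('b'): new char, reset run to 1
  Position 3 ('b'): continues run of 'b', length=2
  Position 4 ('a'): new char, reset run to 1
  Position 5 ('c'): new char, reset run to 1
  Position 6 ('a'): new char, reset run to 1
  Position 7 ('b'): new char, reset run to 1
  Position 8 ('c'): new char, reset run to 1
  Position 9 ('a'): new char, reset run to 1
Longest run: 'b' with length 2

2


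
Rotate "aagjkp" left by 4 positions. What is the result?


Input: "aagjkp", rotate left by 4
First 4 characters: "aagj"
Remaining characters: "kp"
Concatenate remaining + first: "kp" + "aagj" = "kpaagj"

kpaagj


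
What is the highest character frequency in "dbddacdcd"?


Input: dbddacdcd
Character counts:
  'a': 1
  'b': 1
  'c': 2
  'd': 5
Maximum frequency: 5

5


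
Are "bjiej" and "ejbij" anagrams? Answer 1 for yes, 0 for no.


Strings: "bjiej", "ejbij"
Sorted first:  beijj
Sorted second: beijj
Sorted forms match => anagrams

1


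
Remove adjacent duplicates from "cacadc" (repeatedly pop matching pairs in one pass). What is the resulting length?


Input: cacadc
Stack-based adjacent duplicate removal:
  Read 'c': push. Stack: c
  Read 'a': push. Stack: ca
  Read 'c': push. Stack: cac
  Read 'a': push. Stack: caca
  Read 'd': push. Stack: cacad
  Read 'c': push. Stack: cacadc
Final stack: "cacadc" (length 6)

6


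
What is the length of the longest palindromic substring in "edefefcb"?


Input: "edefefcb"
Checking substrings for palindromes:
  [0:3] "ede" (len 3) => palindrome
  [2:5] "efe" (len 3) => palindrome
  [3:6] "fef" (len 3) => palindrome
Longest palindromic substring: "ede" with length 3

3


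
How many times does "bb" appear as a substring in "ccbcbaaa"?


Searching for "bb" in "ccbcbaaa"
Scanning each position:
  Position 0: "cc" => no
  Position 1: "cb" => no
  Position 2: "bc" => no
  Position 3: "cb" => no
  Position 4: "ba" => no
  Position 5: "aa" => no
  Position 6: "aa" => no
Total occurrences: 0

0


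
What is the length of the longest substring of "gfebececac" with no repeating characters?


Input: "gfebececac"
Sliding window (track last position of each char):
  Position 0 ('g'): window [0,0] length 1 -- new best
  Position 1 ('f'): window [0,1] length 2 -- new best
  Position 2 ('e'): window [0,2] length 3 -- new best
  Position 3 ('b'): window [0,3] length 4 -- new best
  Position 4 ('e'): repeat (last at 2), move window start to 3
  Position 4 ('e'): window [3,4] length 2
  Position 5 ('c'): window [3,5] length 3
  Position 6 ('e'): repeat (last at 4), move window start to 5
  Position 6 ('e'): window [5,6] length 2
  Position 7 ('c'): repeat (last at 5), move window start to 6
  Position 7 ('c'): window [6,7] length 2
  Position 8 ('a'): window [6,8] length 3
  Position 9 ('c'): repeat (last at 7), move window start to 8
  Position 9 ('c'): window [8,9] length 2
Longest substring with no repeats: "gfeb" with length 4

4


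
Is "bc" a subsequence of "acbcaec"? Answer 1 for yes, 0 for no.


Check if "bc" is a subsequence of "acbcaec"
Greedy scan:
  Position 0 ('a'): no match needed
  Position 1 ('c'): no match needed
  Position 2 ('b'): matches sub[0] = 'b'
  Position 3 ('c'): matches sub[1] = 'c'
  Position 4 ('a'): no match needed
  Position 5 ('e'): no match needed
  Position 6 ('c'): no match needed
All 2 characters matched => is a subsequence

1


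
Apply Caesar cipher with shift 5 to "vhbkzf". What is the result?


Caesar cipher: shift "vhbkzf" by 5
  'v' (pos 21) + 5 = pos 0 = 'a'
  'h' (pos 7) + 5 = pos 12 = 'm'
  'b' (pos 1) + 5 = pos 6 = 'g'
  'k' (pos 10) + 5 = pos 15 = 'p'
  'z' (pos 25) + 5 = pos 4 = 'e'
  'f' (pos 5) + 5 = pos 10 = 'k'
Result: amgpek

amgpek


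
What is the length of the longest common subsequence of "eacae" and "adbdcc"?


LCS of "eacae" and "adbdcc"
DP table:
           a    d    b    d    c    c
      0    0    0    0    0    0    0
  e   0    0    0    0    0    0    0
  a   0    1    1    1    1    1    1
  c   0    1    1    1    1    2    2
  a   0    1    1    1    1    2    2
  e   0    1    1    1    1    2    2
LCS length = dp[5][6] = 2

2


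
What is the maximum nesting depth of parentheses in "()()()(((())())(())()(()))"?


Input: "()()()(((())())(())()(()))"
Tracking depth:
  Position 0 '(': depth becomes 1
  Position 1 ')': depth becomes 0
  Position 2 '(': depth becomes 1
  Position 3 ')': depth becomes 0
  Position 4 '(': depth becomes 1
  Position 5 ')': depth becomes 0
  Position 6 '(': depth becomes 1
  Position 7 '(': depth becomes 2
  Position 8 '(': depth becomes 3
  Position 9 '(': depth becomes 4
  Position 10 ')': depth becomes 3
  Position 11 ')': depth becomes 2
  Position 12 '(': depth becomes 3
  Position 13 ')': depth becomes 2
  Position 14 ')': depth becomes 1
  Position 15 '(': depth becomes 2
  Position 16 '(': depth becomes 3
  Position 17 ')': depth becomes 2
  Position 18 ')': depth becomes 1
  Position 19 '(': depth becomes 2
  Position 20 ')': depth becomes 1
  Position 21 '(': depth becomes 2
  Position 22 '(': depth becomes 3
  Position 23 ')': depth becomes 2
  Position 24 ')': depth becomes 1
  Position 25 ')': depth becomes 0
Maximum depth reached: 4

4


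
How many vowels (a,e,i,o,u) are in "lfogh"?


Input: lfogh
Checking each character:
  'l' at position 0: consonant
  'f' at position 1: consonant
  'o' at position 2: vowel (running total: 1)
  'g' at position 3: consonant
  'h' at position 4: consonant
Total vowels: 1

1


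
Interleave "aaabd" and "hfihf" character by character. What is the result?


Interleaving "aaabd" and "hfihf":
  Position 0: 'a' from first, 'h' from second => "ah"
  Position 1: 'a' from first, 'f' from second => "af"
  Position 2: 'a' from first, 'i' from second => "ai"
  Position 3: 'b' from first, 'h' from second => "bh"
  Position 4: 'd' from first, 'f' from second => "df"
Result: ahafaibhdf

ahafaibhdf


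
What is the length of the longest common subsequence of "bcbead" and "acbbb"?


LCS of "bcbead" and "acbbb"
DP table:
           a    c    b    b    b
      0    0    0    0    0    0
  b   0    0    0    1    1    1
  c   0    0    1    1    1    1
  b   0    0    1    2    2    2
  e   0    0    1    2    2    2
  a   0    1    1    2    2    2
  d   0    1    1    2    2    2
LCS length = dp[6][5] = 2

2


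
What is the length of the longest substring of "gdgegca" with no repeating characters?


Input: "gdgegca"
Sliding window (track last position of each char):
  Position 0 ('g'): window [0,0] length 1 -- new best
  Position 1 ('d'): window [0,1] length 2 -- new best
  Position 2 ('g'): repeat (last at 0), move window start to 1
  Position 2 ('g'): window [1,2] length 2
  Position 3 ('e'): window [1,3] length 3 -- new best
  Position 4 ('g'): repeat (last at 2), move window start to 3
  Position 4 ('g'): window [3,4] length 2
  Position 5 ('c'): window [3,5] length 3
  Position 6 ('a'): window [3,6] length 4 -- new best
Longest substring with no repeats: "egca" with length 4

4


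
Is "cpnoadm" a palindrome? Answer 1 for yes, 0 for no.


Input: cpnoadm
Reversed: mdaonpc
  Compare pos 0 ('c') with pos 6 ('m'): MISMATCH
  Compare pos 1 ('p') with pos 5 ('d'): MISMATCH
  Compare pos 2 ('n') with pos 4 ('a'): MISMATCH
Result: not a palindrome

0


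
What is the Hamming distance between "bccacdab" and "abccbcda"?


Comparing "bccacdab" and "abccbcda" position by position:
  Position 0: 'b' vs 'a' => differ
  Position 1: 'c' vs 'b' => differ
  Position 2: 'c' vs 'c' => same
  Position 3: 'a' vs 'c' => differ
  Position 4: 'c' vs 'b' => differ
  Position 5: 'd' vs 'c' => differ
  Position 6: 'a' vs 'd' => differ
  Position 7: 'b' vs 'a' => differ
Total differences (Hamming distance): 7

7


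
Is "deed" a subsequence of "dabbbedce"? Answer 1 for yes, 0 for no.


Check if "deed" is a subsequence of "dabbbedce"
Greedy scan:
  Position 0 ('d'): matches sub[0] = 'd'
  Position 1 ('a'): no match needed
  Position 2 ('b'): no match needed
  Position 3 ('b'): no match needed
  Position 4 ('b'): no match needed
  Position 5 ('e'): matches sub[1] = 'e'
  Position 6 ('d'): no match needed
  Position 7 ('c'): no match needed
  Position 8 ('e'): matches sub[2] = 'e'
Only matched 3/4 characters => not a subsequence

0


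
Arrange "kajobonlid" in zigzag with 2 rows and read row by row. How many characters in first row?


Zigzag "kajobonlid" into 2 rows:
Placing characters:
  'k' => row 0
  'a' => row 1
  'j' => row 0
  'o' => row 1
  'b' => row 0
  'o' => row 1
  'n' => row 0
  'l' => row 1
  'i' => row 0
  'd' => row 1
Rows:
  Row 0: "kjbni"
  Row 1: "aoold"
First row length: 5

5


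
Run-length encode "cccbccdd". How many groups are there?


Input: cccbccdd
Scanning for consecutive runs:
  Group 1: 'c' x 3 (positions 0-2)
  Group 2: 'b' x 1 (positions 3-3)
  Group 3: 'c' x 2 (positions 4-5)
  Group 4: 'd' x 2 (positions 6-7)
Total groups: 4

4


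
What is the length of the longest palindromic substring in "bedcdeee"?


Input: "bedcdeee"
Checking substrings for palindromes:
  [1:6] "edcde" (len 5) => palindrome
  [2:5] "dcd" (len 3) => palindrome
  [5:8] "eee" (len 3) => palindrome
  [5:7] "ee" (len 2) => palindrome
  [6:8] "ee" (len 2) => palindrome
Longest palindromic substring: "edcde" with length 5

5


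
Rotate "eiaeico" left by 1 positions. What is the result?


Input: "eiaeico", rotate left by 1
First 1 characters: "e"
Remaining characters: "iaeico"
Concatenate remaining + first: "iaeico" + "e" = "iaeicoe"

iaeicoe


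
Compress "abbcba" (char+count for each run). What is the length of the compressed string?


Input: abbcba
Runs:
  'a' x 1 => "a1"
  'b' x 2 => "b2"
  'c' x 1 => "c1"
  'b' x 1 => "b1"
  'a' x 1 => "a1"
Compressed: "a1b2c1b1a1"
Compressed length: 10

10


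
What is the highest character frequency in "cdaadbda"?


Input: cdaadbda
Character counts:
  'a': 3
  'b': 1
  'c': 1
  'd': 3
Maximum frequency: 3

3


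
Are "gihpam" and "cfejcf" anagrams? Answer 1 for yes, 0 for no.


Strings: "gihpam", "cfejcf"
Sorted first:  aghimp
Sorted second: cceffj
Differ at position 0: 'a' vs 'c' => not anagrams

0


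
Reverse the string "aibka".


Input: aibka
Reading characters right to left:
  Position 4: 'a'
  Position 3: 'k'
  Position 2: 'b'
  Position 1: 'i'
  Position 0: 'a'
Reversed: akbia

akbia


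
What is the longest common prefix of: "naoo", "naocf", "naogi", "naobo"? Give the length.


Words: naoo, naocf, naogi, naobo
  Position 0: all 'n' => match
  Position 1: all 'a' => match
  Position 2: all 'o' => match
  Position 3: ('o', 'c', 'g', 'b') => mismatch, stop
LCP = "nao" (length 3)

3


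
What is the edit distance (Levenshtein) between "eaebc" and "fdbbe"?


Computing edit distance: "eaebc" -> "fdbbe"
DP table:
           f    d    b    b    e
      0    1    2    3    4    5
  e   1    1    2    3    4    4
  a   2    2    2    3    4    5
  e   3    3    3    3    4    4
  b   4    4    4    3    3    4
  c   5    5    5    4    4    4
Edit distance = dp[5][5] = 4

4


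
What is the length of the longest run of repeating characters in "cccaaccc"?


Input: "cccaaccc"
Scanning for longest run:
  Position 1 ('c'): continues run of 'c', length=2
  Position 2 ('c'): continues run of 'c', length=3
  Position 3 ('a'): new char, reset run to 1
  Position 4 ('a'): continues run of 'a', length=2
  Position 5 ('c'): new char, reset run to 1
  Position 6 ('c'): continues run of 'c', length=2
  Position 7 ('c'): continues run of 'c', length=3
Longest run: 'c' with length 3

3


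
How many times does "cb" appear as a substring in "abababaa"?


Searching for "cb" in "abababaa"
Scanning each position:
  Position 0: "ab" => no
  Position 1: "ba" => no
  Position 2: "ab" => no
  Position 3: "ba" => no
  Position 4: "ab" => no
  Position 5: "ba" => no
  Position 6: "aa" => no
Total occurrences: 0

0


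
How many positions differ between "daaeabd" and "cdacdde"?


Comparing "daaeabd" and "cdacdde" position by position:
  Position 0: 'd' vs 'c' => DIFFER
  Position 1: 'a' vs 'd' => DIFFER
  Position 2: 'a' vs 'a' => same
  Position 3: 'e' vs 'c' => DIFFER
  Position 4: 'a' vs 'd' => DIFFER
  Position 5: 'b' vs 'd' => DIFFER
  Position 6: 'd' vs 'e' => DIFFER
Positions that differ: 6

6


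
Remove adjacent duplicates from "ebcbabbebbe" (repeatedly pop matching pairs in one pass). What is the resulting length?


Input: ebcbabbebbe
Stack-based adjacent duplicate removal:
  Read 'e': push. Stack: e
  Read 'b': push. Stack: eb
  Read 'c': push. Stack: ebc
  Read 'b': push. Stack: ebcb
  Read 'a': push. Stack: ebcba
  Read 'b': push. Stack: ebcbab
  Read 'b': matches stack top 'b' => pop. Stack: ebcba
  Read 'e': push. Stack: ebcbae
  Read 'b': push. Stack: ebcbaeb
  Read 'b': matches stack top 'b' => pop. Stack: ebcbae
  Read 'e': matches stack top 'e' => pop. Stack: ebcba
Final stack: "ebcba" (length 5)

5


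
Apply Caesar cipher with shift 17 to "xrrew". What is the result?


Caesar cipher: shift "xrrew" by 17
  'x' (pos 23) + 17 = pos 14 = 'o'
  'r' (pos 17) + 17 = pos 8 = 'i'
  'r' (pos 17) + 17 = pos 8 = 'i'
  'e' (pos 4) + 17 = pos 21 = 'v'
  'w' (pos 22) + 17 = pos 13 = 'n'
Result: oiivn

oiivn


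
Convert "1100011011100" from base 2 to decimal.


Input: "1100011011100" in base 2
Positional expansion:
  Digit '1' (value 1) x 2^12 = 4096
  Digit '1' (value 1) x 2^11 = 2048
  Digit '0' (value 0) x 2^10 = 0
  Digit '0' (value 0) x 2^9 = 0
  Digit '0' (value 0) x 2^8 = 0
  Digit '1' (value 1) x 2^7 = 128
  Digit '1' (value 1) x 2^6 = 64
  Digit '0' (value 0) x 2^5 = 0
  Digit '1' (value 1) x 2^4 = 16
  Digit '1' (value 1) x 2^3 = 8
  Digit '1' (value 1) x 2^2 = 4
  Digit '0' (value 0) x 2^1 = 0
  Digit '0' (value 0) x 2^0 = 0
Sum = 6364

6364


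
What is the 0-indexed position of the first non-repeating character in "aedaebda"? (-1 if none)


Input: aedaebda
Character frequencies:
  'a': 3
  'b': 1
  'd': 2
  'e': 2
Scanning left to right for freq == 1:
  Position 0 ('a'): freq=3, skip
  Position 1 ('e'): freq=2, skip
  Position 2 ('d'): freq=2, skip
  Position 3 ('a'): freq=3, skip
  Position 4 ('e'): freq=2, skip
  Position 5 ('b'): unique! => answer = 5

5


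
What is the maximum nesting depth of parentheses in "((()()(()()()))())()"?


Input: "((()()(()()()))())()"
Tracking depth:
  Position 0 '(': depth becomes 1
  Position 1 '(': depth becomes 2
  Position 2 '(': depth becomes 3
  Position 3 ')': depth becomes 2
  Position 4 '(': depth becomes 3
  Position 5 ')': depth becomes 2
  Position 6 '(': depth becomes 3
  Position 7 '(': depth becomes 4
  Position 8 ')': depth becomes 3
  Position 9 '(': depth becomes 4
  Position 10 ')': depth becomes 3
  Position 11 '(': depth becomes 4
  Position 12 ')': depth becomes 3
  Position 13 ')': depth becomes 2
  Position 14 ')': depth becomes 1
  Position 15 '(': depth becomes 2
  Position 16 ')': depth becomes 1
  Position 17 ')': depth becomes 0
  Position 18 '(': depth becomes 1
  Position 19 ')': depth becomes 0
Maximum depth reached: 4

4


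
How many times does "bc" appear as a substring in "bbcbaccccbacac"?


Searching for "bc" in "bbcbaccccbacac"
Scanning each position:
  Position 0: "bb" => no
  Position 1: "bc" => MATCH
  Position 2: "cb" => no
  Position 3: "ba" => no
  Position 4: "ac" => no
  Position 5: "cc" => no
  Position 6: "cc" => no
  Position 7: "cc" => no
  Position 8: "cb" => no
  Position 9: "ba" => no
  Position 10: "ac" => no
  Position 11: "ca" => no
  Position 12: "ac" => no
Total occurrences: 1

1


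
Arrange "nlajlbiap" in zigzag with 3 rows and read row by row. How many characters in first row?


Zigzag "nlajlbiap" into 3 rows:
Placing characters:
  'n' => row 0
  'l' => row 1
  'a' => row 2
  'j' => row 1
  'l' => row 0
  'b' => row 1
  'i' => row 2
  'a' => row 1
  'p' => row 0
Rows:
  Row 0: "nlp"
  Row 1: "ljba"
  Row 2: "ai"
First row length: 3

3


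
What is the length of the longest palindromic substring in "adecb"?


Input: "adecb"
Checking substrings for palindromes:
  No multi-char palindromic substrings found
Longest palindromic substring: "a" with length 1

1


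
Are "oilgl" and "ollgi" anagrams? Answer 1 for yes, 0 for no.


Strings: "oilgl", "ollgi"
Sorted first:  gillo
Sorted second: gillo
Sorted forms match => anagrams

1


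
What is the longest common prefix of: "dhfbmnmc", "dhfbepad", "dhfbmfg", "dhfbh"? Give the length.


Words: dhfbmnmc, dhfbepad, dhfbmfg, dhfbh
  Position 0: all 'd' => match
  Position 1: all 'h' => match
  Position 2: all 'f' => match
  Position 3: all 'b' => match
  Position 4: ('m', 'e', 'm', 'h') => mismatch, stop
LCP = "dhfb" (length 4)

4


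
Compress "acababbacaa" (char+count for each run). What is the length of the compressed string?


Input: acababbacaa
Runs:
  'a' x 1 => "a1"
  'c' x 1 => "c1"
  'a' x 1 => "a1"
  'b' x 1 => "b1"
  'a' x 1 => "a1"
  'b' x 2 => "b2"
  'a' x 1 => "a1"
  'c' x 1 => "c1"
  'a' x 2 => "a2"
Compressed: "a1c1a1b1a1b2a1c1a2"
Compressed length: 18

18


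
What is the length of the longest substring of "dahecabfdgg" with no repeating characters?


Input: "dahecabfdgg"
Sliding window (track last position of each char):
  Position 0 ('d'): window [0,0] length 1 -- new best
  Position 1 ('a'): window [0,1] length 2 -- new best
  Position 2 ('h'): window [0,2] length 3 -- new best
  Position 3 ('e'): window [0,3] length 4 -- new best
  Position 4 ('c'): window [0,4] length 5 -- new best
  Position 5 ('a'): repeat (last at 1), move window start to 2
  Position 5 ('a'): window [2,5] length 4
  Position 6 ('b'): window [2,6] length 5
  Position 7 ('f'): window [2,7] length 6 -- new best
  Position 8 ('d'): window [2,8] length 7 -- new best
  Position 9 ('g'): window [2,9] length 8 -- new best
  Position 10 ('g'): repeat (last at 9), move window start to 10
  Position 10 ('g'): window [10,10] length 1
Longest substring with no repeats: "hecabfdg" with length 8

8


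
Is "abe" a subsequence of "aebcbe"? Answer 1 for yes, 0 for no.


Check if "abe" is a subsequence of "aebcbe"
Greedy scan:
  Position 0 ('a'): matches sub[0] = 'a'
  Position 1 ('e'): no match needed
  Position 2 ('b'): matches sub[1] = 'b'
  Position 3 ('c'): no match needed
  Position 4 ('b'): no match needed
  Position 5 ('e'): matches sub[2] = 'e'
All 3 characters matched => is a subsequence

1


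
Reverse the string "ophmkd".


Input: ophmkd
Reading characters right to left:
  Position 5: 'd'
  Position 4: 'k'
  Position 3: 'm'
  Position 2: 'h'
  Position 1: 'p'
  Position 0: 'o'
Reversed: dkmhpo

dkmhpo


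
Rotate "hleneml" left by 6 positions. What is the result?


Input: "hleneml", rotate left by 6
First 6 characters: "hlenem"
Remaining characters: "l"
Concatenate remaining + first: "l" + "hlenem" = "lhlenem"

lhlenem


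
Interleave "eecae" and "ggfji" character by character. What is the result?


Interleaving "eecae" and "ggfji":
  Position 0: 'e' from first, 'g' from second => "eg"
  Position 1: 'e' from first, 'g' from second => "eg"
  Position 2: 'c' from first, 'f' from second => "cf"
  Position 3: 'a' from first, 'j' from second => "aj"
  Position 4: 'e' from first, 'i' from second => "ei"
Result: egegcfajei

egegcfajei


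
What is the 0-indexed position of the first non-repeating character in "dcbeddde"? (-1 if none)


Input: dcbeddde
Character frequencies:
  'b': 1
  'c': 1
  'd': 4
  'e': 2
Scanning left to right for freq == 1:
  Position 0 ('d'): freq=4, skip
  Position 1 ('c'): unique! => answer = 1

1


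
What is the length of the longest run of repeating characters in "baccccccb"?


Input: "baccccccb"
Scanning for longest run:
  Position 1 ('a'): new char, reset run to 1
  Position 2 ('c'): new char, reset run to 1
  Position 3 ('c'): continues run of 'c', length=2
  Position 4 ('c'): continues run of 'c', length=3
  Position 5 ('c'): continues run of 'c', length=4
  Position 6 ('c'): continues run of 'c', length=5
  Position 7 ('c'): continues run of 'c', length=6
  Position 8 ('b'): new char, reset run to 1
Longest run: 'c' with length 6

6


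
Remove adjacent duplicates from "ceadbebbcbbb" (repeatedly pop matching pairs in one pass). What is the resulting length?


Input: ceadbebbcbbb
Stack-based adjacent duplicate removal:
  Read 'c': push. Stack: c
  Read 'e': push. Stack: ce
  Read 'a': push. Stack: cea
  Read 'd': push. Stack: cead
  Read 'b': push. Stack: ceadb
  Read 'e': push. Stack: ceadbe
  Read 'b': push. Stack: ceadbeb
  Read 'b': matches stack top 'b' => pop. Stack: ceadbe
  Read 'c': push. Stack: ceadbec
  Read 'b': push. Stack: ceadbecb
  Read 'b': matches stack top 'b' => pop. Stack: ceadbec
  Read 'b': push. Stack: ceadbecb
Final stack: "ceadbecb" (length 8)

8


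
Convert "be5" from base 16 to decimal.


Input: "be5" in base 16
Positional expansion:
  Digit 'b' (value 11) x 16^2 = 2816
  Digit 'e' (value 14) x 16^1 = 224
  Digit '5' (value 5) x 16^0 = 5
Sum = 3045

3045


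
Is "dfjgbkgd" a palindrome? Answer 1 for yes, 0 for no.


Input: dfjgbkgd
Reversed: dgkbgjfd
  Compare pos 0 ('d') with pos 7 ('d'): match
  Compare pos 1 ('f') with pos 6 ('g'): MISMATCH
  Compare pos 2 ('j') with pos 5 ('k'): MISMATCH
  Compare pos 3 ('g') with pos 4 ('b'): MISMATCH
Result: not a palindrome

0


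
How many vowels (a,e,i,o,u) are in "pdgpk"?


Input: pdgpk
Checking each character:
  'p' at position 0: consonant
  'd' at position 1: consonant
  'g' at position 2: consonant
  'p' at position 3: consonant
  'k' at position 4: consonant
Total vowels: 0

0


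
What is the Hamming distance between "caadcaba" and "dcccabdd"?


Comparing "caadcaba" and "dcccabdd" position by position:
  Position 0: 'c' vs 'd' => differ
  Position 1: 'a' vs 'c' => differ
  Position 2: 'a' vs 'c' => differ
  Position 3: 'd' vs 'c' => differ
  Position 4: 'c' vs 'a' => differ
  Position 5: 'a' vs 'b' => differ
  Position 6: 'b' vs 'd' => differ
  Position 7: 'a' vs 'd' => differ
Total differences (Hamming distance): 8

8
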